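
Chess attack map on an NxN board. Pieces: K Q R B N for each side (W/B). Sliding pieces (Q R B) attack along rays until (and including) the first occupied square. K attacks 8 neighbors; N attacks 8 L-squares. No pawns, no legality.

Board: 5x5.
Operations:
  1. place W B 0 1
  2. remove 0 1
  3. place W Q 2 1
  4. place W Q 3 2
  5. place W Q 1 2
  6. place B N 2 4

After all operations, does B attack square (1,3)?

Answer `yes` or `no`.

Answer: no

Derivation:
Op 1: place WB@(0,1)
Op 2: remove (0,1)
Op 3: place WQ@(2,1)
Op 4: place WQ@(3,2)
Op 5: place WQ@(1,2)
Op 6: place BN@(2,4)
Per-piece attacks for B:
  BN@(2,4): attacks (3,2) (4,3) (1,2) (0,3)
B attacks (1,3): no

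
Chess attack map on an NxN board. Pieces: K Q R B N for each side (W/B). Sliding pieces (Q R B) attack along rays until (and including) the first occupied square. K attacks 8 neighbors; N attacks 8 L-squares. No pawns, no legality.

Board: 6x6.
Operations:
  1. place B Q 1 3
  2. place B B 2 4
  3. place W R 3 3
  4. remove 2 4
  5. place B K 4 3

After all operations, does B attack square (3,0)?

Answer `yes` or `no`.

Answer: no

Derivation:
Op 1: place BQ@(1,3)
Op 2: place BB@(2,4)
Op 3: place WR@(3,3)
Op 4: remove (2,4)
Op 5: place BK@(4,3)
Per-piece attacks for B:
  BQ@(1,3): attacks (1,4) (1,5) (1,2) (1,1) (1,0) (2,3) (3,3) (0,3) (2,4) (3,5) (2,2) (3,1) (4,0) (0,4) (0,2) [ray(1,0) blocked at (3,3)]
  BK@(4,3): attacks (4,4) (4,2) (5,3) (3,3) (5,4) (5,2) (3,4) (3,2)
B attacks (3,0): no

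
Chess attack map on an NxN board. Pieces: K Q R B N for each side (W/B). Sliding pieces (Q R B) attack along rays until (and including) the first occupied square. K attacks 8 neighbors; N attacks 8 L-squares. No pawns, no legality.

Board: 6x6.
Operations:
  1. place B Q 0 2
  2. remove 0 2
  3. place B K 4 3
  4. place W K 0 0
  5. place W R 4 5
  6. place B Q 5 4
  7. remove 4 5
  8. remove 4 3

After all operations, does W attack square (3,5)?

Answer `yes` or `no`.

Answer: no

Derivation:
Op 1: place BQ@(0,2)
Op 2: remove (0,2)
Op 3: place BK@(4,3)
Op 4: place WK@(0,0)
Op 5: place WR@(4,5)
Op 6: place BQ@(5,4)
Op 7: remove (4,5)
Op 8: remove (4,3)
Per-piece attacks for W:
  WK@(0,0): attacks (0,1) (1,0) (1,1)
W attacks (3,5): no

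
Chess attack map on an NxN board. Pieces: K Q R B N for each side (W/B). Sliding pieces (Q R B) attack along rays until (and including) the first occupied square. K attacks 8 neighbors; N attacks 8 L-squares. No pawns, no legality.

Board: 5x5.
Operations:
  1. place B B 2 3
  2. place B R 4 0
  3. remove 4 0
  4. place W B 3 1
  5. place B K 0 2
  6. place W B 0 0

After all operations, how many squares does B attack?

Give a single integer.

Answer: 9

Derivation:
Op 1: place BB@(2,3)
Op 2: place BR@(4,0)
Op 3: remove (4,0)
Op 4: place WB@(3,1)
Op 5: place BK@(0,2)
Op 6: place WB@(0,0)
Per-piece attacks for B:
  BK@(0,2): attacks (0,3) (0,1) (1,2) (1,3) (1,1)
  BB@(2,3): attacks (3,4) (3,2) (4,1) (1,4) (1,2) (0,1)
Union (9 distinct): (0,1) (0,3) (1,1) (1,2) (1,3) (1,4) (3,2) (3,4) (4,1)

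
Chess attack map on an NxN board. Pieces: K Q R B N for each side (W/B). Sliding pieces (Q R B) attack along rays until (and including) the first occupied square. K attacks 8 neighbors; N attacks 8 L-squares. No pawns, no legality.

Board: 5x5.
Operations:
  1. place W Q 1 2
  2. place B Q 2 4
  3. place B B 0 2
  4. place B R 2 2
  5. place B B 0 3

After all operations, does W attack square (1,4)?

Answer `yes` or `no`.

Op 1: place WQ@(1,2)
Op 2: place BQ@(2,4)
Op 3: place BB@(0,2)
Op 4: place BR@(2,2)
Op 5: place BB@(0,3)
Per-piece attacks for W:
  WQ@(1,2): attacks (1,3) (1,4) (1,1) (1,0) (2,2) (0,2) (2,3) (3,4) (2,1) (3,0) (0,3) (0,1) [ray(1,0) blocked at (2,2); ray(-1,0) blocked at (0,2); ray(-1,1) blocked at (0,3)]
W attacks (1,4): yes

Answer: yes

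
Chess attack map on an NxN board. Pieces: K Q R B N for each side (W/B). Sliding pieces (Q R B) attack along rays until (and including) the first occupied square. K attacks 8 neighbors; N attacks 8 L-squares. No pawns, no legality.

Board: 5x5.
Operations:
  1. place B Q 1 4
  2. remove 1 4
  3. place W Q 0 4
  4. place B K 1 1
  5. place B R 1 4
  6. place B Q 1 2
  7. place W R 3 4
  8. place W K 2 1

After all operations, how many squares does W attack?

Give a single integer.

Op 1: place BQ@(1,4)
Op 2: remove (1,4)
Op 3: place WQ@(0,4)
Op 4: place BK@(1,1)
Op 5: place BR@(1,4)
Op 6: place BQ@(1,2)
Op 7: place WR@(3,4)
Op 8: place WK@(2,1)
Per-piece attacks for W:
  WQ@(0,4): attacks (0,3) (0,2) (0,1) (0,0) (1,4) (1,3) (2,2) (3,1) (4,0) [ray(1,0) blocked at (1,4)]
  WK@(2,1): attacks (2,2) (2,0) (3,1) (1,1) (3,2) (3,0) (1,2) (1,0)
  WR@(3,4): attacks (3,3) (3,2) (3,1) (3,0) (4,4) (2,4) (1,4) [ray(-1,0) blocked at (1,4)]
Union (18 distinct): (0,0) (0,1) (0,2) (0,3) (1,0) (1,1) (1,2) (1,3) (1,4) (2,0) (2,2) (2,4) (3,0) (3,1) (3,2) (3,3) (4,0) (4,4)

Answer: 18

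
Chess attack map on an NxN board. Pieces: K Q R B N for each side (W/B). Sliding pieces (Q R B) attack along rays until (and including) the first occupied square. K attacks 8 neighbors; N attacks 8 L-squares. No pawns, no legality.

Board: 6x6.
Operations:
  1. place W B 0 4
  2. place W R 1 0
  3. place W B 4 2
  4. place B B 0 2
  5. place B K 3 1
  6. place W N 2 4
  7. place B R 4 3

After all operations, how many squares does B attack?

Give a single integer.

Op 1: place WB@(0,4)
Op 2: place WR@(1,0)
Op 3: place WB@(4,2)
Op 4: place BB@(0,2)
Op 5: place BK@(3,1)
Op 6: place WN@(2,4)
Op 7: place BR@(4,3)
Per-piece attacks for B:
  BB@(0,2): attacks (1,3) (2,4) (1,1) (2,0) [ray(1,1) blocked at (2,4)]
  BK@(3,1): attacks (3,2) (3,0) (4,1) (2,1) (4,2) (4,0) (2,2) (2,0)
  BR@(4,3): attacks (4,4) (4,5) (4,2) (5,3) (3,3) (2,3) (1,3) (0,3) [ray(0,-1) blocked at (4,2)]
Union (17 distinct): (0,3) (1,1) (1,3) (2,0) (2,1) (2,2) (2,3) (2,4) (3,0) (3,2) (3,3) (4,0) (4,1) (4,2) (4,4) (4,5) (5,3)

Answer: 17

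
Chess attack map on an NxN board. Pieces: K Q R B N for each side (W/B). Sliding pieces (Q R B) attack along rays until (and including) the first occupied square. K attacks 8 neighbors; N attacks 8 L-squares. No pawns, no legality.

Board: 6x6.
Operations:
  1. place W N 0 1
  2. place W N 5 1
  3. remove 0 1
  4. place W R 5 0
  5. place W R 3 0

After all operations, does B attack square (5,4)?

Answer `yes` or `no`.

Answer: no

Derivation:
Op 1: place WN@(0,1)
Op 2: place WN@(5,1)
Op 3: remove (0,1)
Op 4: place WR@(5,0)
Op 5: place WR@(3,0)
Per-piece attacks for B:
B attacks (5,4): no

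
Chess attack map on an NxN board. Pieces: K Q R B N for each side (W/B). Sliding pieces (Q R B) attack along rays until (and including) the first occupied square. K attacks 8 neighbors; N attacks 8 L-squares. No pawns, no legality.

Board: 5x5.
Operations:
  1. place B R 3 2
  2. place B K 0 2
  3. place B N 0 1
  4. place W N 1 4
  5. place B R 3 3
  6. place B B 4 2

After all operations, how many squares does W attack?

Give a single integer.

Answer: 3

Derivation:
Op 1: place BR@(3,2)
Op 2: place BK@(0,2)
Op 3: place BN@(0,1)
Op 4: place WN@(1,4)
Op 5: place BR@(3,3)
Op 6: place BB@(4,2)
Per-piece attacks for W:
  WN@(1,4): attacks (2,2) (3,3) (0,2)
Union (3 distinct): (0,2) (2,2) (3,3)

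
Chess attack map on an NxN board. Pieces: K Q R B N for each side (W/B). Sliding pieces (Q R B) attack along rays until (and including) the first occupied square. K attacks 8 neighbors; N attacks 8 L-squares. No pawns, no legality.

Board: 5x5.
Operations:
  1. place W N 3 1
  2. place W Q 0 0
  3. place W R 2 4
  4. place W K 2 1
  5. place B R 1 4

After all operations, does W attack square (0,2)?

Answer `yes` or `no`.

Answer: yes

Derivation:
Op 1: place WN@(3,1)
Op 2: place WQ@(0,0)
Op 3: place WR@(2,4)
Op 4: place WK@(2,1)
Op 5: place BR@(1,4)
Per-piece attacks for W:
  WQ@(0,0): attacks (0,1) (0,2) (0,3) (0,4) (1,0) (2,0) (3,0) (4,0) (1,1) (2,2) (3,3) (4,4)
  WK@(2,1): attacks (2,2) (2,0) (3,1) (1,1) (3,2) (3,0) (1,2) (1,0)
  WR@(2,4): attacks (2,3) (2,2) (2,1) (3,4) (4,4) (1,4) [ray(0,-1) blocked at (2,1); ray(-1,0) blocked at (1,4)]
  WN@(3,1): attacks (4,3) (2,3) (1,2) (1,0)
W attacks (0,2): yes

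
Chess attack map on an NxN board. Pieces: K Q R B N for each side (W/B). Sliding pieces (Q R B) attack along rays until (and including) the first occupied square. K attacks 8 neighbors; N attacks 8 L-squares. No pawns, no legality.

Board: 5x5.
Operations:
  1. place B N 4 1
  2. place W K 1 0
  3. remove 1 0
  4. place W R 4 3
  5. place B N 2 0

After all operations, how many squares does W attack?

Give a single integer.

Op 1: place BN@(4,1)
Op 2: place WK@(1,0)
Op 3: remove (1,0)
Op 4: place WR@(4,3)
Op 5: place BN@(2,0)
Per-piece attacks for W:
  WR@(4,3): attacks (4,4) (4,2) (4,1) (3,3) (2,3) (1,3) (0,3) [ray(0,-1) blocked at (4,1)]
Union (7 distinct): (0,3) (1,3) (2,3) (3,3) (4,1) (4,2) (4,4)

Answer: 7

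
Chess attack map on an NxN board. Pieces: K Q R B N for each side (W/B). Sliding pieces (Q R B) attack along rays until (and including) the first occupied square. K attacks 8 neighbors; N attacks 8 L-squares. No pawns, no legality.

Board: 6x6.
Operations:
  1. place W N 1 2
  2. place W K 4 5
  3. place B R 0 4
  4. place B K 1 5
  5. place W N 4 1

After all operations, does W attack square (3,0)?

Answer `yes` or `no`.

Answer: no

Derivation:
Op 1: place WN@(1,2)
Op 2: place WK@(4,5)
Op 3: place BR@(0,4)
Op 4: place BK@(1,5)
Op 5: place WN@(4,1)
Per-piece attacks for W:
  WN@(1,2): attacks (2,4) (3,3) (0,4) (2,0) (3,1) (0,0)
  WN@(4,1): attacks (5,3) (3,3) (2,2) (2,0)
  WK@(4,5): attacks (4,4) (5,5) (3,5) (5,4) (3,4)
W attacks (3,0): no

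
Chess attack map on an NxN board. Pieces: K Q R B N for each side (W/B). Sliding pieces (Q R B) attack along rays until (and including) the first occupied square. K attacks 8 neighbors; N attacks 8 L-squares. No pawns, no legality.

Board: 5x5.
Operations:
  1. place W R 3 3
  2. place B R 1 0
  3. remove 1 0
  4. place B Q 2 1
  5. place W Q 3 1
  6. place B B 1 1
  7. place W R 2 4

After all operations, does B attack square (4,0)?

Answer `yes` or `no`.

Answer: no

Derivation:
Op 1: place WR@(3,3)
Op 2: place BR@(1,0)
Op 3: remove (1,0)
Op 4: place BQ@(2,1)
Op 5: place WQ@(3,1)
Op 6: place BB@(1,1)
Op 7: place WR@(2,4)
Per-piece attacks for B:
  BB@(1,1): attacks (2,2) (3,3) (2,0) (0,2) (0,0) [ray(1,1) blocked at (3,3)]
  BQ@(2,1): attacks (2,2) (2,3) (2,4) (2,0) (3,1) (1,1) (3,2) (4,3) (3,0) (1,2) (0,3) (1,0) [ray(0,1) blocked at (2,4); ray(1,0) blocked at (3,1); ray(-1,0) blocked at (1,1)]
B attacks (4,0): no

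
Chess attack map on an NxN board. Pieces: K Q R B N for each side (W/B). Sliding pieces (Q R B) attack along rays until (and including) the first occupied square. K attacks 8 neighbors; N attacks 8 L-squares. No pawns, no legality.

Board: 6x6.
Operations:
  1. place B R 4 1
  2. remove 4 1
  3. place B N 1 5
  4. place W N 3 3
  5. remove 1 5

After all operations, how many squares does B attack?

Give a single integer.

Op 1: place BR@(4,1)
Op 2: remove (4,1)
Op 3: place BN@(1,5)
Op 4: place WN@(3,3)
Op 5: remove (1,5)
Per-piece attacks for B:
Union (0 distinct): (none)

Answer: 0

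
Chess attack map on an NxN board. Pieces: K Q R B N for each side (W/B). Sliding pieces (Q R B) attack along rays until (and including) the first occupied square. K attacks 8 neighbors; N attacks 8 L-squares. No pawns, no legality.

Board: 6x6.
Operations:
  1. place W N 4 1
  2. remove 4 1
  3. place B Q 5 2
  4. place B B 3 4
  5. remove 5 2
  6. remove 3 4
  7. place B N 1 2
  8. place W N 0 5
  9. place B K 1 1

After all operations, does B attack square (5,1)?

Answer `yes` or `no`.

Op 1: place WN@(4,1)
Op 2: remove (4,1)
Op 3: place BQ@(5,2)
Op 4: place BB@(3,4)
Op 5: remove (5,2)
Op 6: remove (3,4)
Op 7: place BN@(1,2)
Op 8: place WN@(0,5)
Op 9: place BK@(1,1)
Per-piece attacks for B:
  BK@(1,1): attacks (1,2) (1,0) (2,1) (0,1) (2,2) (2,0) (0,2) (0,0)
  BN@(1,2): attacks (2,4) (3,3) (0,4) (2,0) (3,1) (0,0)
B attacks (5,1): no

Answer: no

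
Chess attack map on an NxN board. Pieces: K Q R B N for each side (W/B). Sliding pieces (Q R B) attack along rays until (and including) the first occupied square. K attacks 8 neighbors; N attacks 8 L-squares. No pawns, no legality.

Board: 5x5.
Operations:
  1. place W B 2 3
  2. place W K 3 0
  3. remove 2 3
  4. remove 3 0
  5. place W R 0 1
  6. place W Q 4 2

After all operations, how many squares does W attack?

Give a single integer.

Op 1: place WB@(2,3)
Op 2: place WK@(3,0)
Op 3: remove (2,3)
Op 4: remove (3,0)
Op 5: place WR@(0,1)
Op 6: place WQ@(4,2)
Per-piece attacks for W:
  WR@(0,1): attacks (0,2) (0,3) (0,4) (0,0) (1,1) (2,1) (3,1) (4,1)
  WQ@(4,2): attacks (4,3) (4,4) (4,1) (4,0) (3,2) (2,2) (1,2) (0,2) (3,3) (2,4) (3,1) (2,0)
Union (17 distinct): (0,0) (0,2) (0,3) (0,4) (1,1) (1,2) (2,0) (2,1) (2,2) (2,4) (3,1) (3,2) (3,3) (4,0) (4,1) (4,3) (4,4)

Answer: 17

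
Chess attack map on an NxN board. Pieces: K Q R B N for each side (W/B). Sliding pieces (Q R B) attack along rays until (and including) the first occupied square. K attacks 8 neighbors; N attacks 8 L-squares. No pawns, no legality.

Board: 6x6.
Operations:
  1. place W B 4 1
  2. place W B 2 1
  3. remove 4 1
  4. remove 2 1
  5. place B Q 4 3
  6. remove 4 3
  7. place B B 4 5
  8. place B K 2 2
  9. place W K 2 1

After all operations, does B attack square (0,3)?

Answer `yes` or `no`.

Op 1: place WB@(4,1)
Op 2: place WB@(2,1)
Op 3: remove (4,1)
Op 4: remove (2,1)
Op 5: place BQ@(4,3)
Op 6: remove (4,3)
Op 7: place BB@(4,5)
Op 8: place BK@(2,2)
Op 9: place WK@(2,1)
Per-piece attacks for B:
  BK@(2,2): attacks (2,3) (2,1) (3,2) (1,2) (3,3) (3,1) (1,3) (1,1)
  BB@(4,5): attacks (5,4) (3,4) (2,3) (1,2) (0,1)
B attacks (0,3): no

Answer: no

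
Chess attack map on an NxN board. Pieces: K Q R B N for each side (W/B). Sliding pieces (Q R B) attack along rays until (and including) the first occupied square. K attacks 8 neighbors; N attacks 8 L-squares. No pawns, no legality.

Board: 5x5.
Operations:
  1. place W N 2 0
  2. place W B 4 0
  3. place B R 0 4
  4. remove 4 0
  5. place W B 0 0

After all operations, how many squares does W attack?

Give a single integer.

Op 1: place WN@(2,0)
Op 2: place WB@(4,0)
Op 3: place BR@(0,4)
Op 4: remove (4,0)
Op 5: place WB@(0,0)
Per-piece attacks for W:
  WB@(0,0): attacks (1,1) (2,2) (3,3) (4,4)
  WN@(2,0): attacks (3,2) (4,1) (1,2) (0,1)
Union (8 distinct): (0,1) (1,1) (1,2) (2,2) (3,2) (3,3) (4,1) (4,4)

Answer: 8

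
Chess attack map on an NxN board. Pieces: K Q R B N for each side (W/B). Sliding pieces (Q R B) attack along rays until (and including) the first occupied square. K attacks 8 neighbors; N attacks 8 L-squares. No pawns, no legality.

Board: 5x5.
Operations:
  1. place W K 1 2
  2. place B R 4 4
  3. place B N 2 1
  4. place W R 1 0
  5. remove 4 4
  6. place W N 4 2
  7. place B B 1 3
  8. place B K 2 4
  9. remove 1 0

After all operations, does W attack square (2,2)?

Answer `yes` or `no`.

Op 1: place WK@(1,2)
Op 2: place BR@(4,4)
Op 3: place BN@(2,1)
Op 4: place WR@(1,0)
Op 5: remove (4,4)
Op 6: place WN@(4,2)
Op 7: place BB@(1,3)
Op 8: place BK@(2,4)
Op 9: remove (1,0)
Per-piece attacks for W:
  WK@(1,2): attacks (1,3) (1,1) (2,2) (0,2) (2,3) (2,1) (0,3) (0,1)
  WN@(4,2): attacks (3,4) (2,3) (3,0) (2,1)
W attacks (2,2): yes

Answer: yes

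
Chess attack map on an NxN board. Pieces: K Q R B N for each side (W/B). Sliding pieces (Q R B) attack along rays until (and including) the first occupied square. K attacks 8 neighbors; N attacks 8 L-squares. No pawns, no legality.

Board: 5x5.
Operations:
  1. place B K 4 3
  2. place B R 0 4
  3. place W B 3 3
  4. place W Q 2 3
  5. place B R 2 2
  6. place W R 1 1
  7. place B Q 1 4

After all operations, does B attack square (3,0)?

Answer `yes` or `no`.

Answer: no

Derivation:
Op 1: place BK@(4,3)
Op 2: place BR@(0,4)
Op 3: place WB@(3,3)
Op 4: place WQ@(2,3)
Op 5: place BR@(2,2)
Op 6: place WR@(1,1)
Op 7: place BQ@(1,4)
Per-piece attacks for B:
  BR@(0,4): attacks (0,3) (0,2) (0,1) (0,0) (1,4) [ray(1,0) blocked at (1,4)]
  BQ@(1,4): attacks (1,3) (1,2) (1,1) (2,4) (3,4) (4,4) (0,4) (2,3) (0,3) [ray(0,-1) blocked at (1,1); ray(-1,0) blocked at (0,4); ray(1,-1) blocked at (2,3)]
  BR@(2,2): attacks (2,3) (2,1) (2,0) (3,2) (4,2) (1,2) (0,2) [ray(0,1) blocked at (2,3)]
  BK@(4,3): attacks (4,4) (4,2) (3,3) (3,4) (3,2)
B attacks (3,0): no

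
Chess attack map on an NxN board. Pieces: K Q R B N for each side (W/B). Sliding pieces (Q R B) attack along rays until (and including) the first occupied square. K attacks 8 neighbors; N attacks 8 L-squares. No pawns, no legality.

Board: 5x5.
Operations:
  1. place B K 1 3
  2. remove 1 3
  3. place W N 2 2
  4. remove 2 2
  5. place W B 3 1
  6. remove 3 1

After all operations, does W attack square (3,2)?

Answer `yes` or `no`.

Op 1: place BK@(1,3)
Op 2: remove (1,3)
Op 3: place WN@(2,2)
Op 4: remove (2,2)
Op 5: place WB@(3,1)
Op 6: remove (3,1)
Per-piece attacks for W:
W attacks (3,2): no

Answer: no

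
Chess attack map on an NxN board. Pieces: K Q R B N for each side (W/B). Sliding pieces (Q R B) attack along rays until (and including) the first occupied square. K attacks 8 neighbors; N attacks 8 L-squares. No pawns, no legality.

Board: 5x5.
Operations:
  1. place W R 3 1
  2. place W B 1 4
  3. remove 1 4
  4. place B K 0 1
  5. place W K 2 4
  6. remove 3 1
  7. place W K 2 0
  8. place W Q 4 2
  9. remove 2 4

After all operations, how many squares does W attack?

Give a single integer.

Op 1: place WR@(3,1)
Op 2: place WB@(1,4)
Op 3: remove (1,4)
Op 4: place BK@(0,1)
Op 5: place WK@(2,4)
Op 6: remove (3,1)
Op 7: place WK@(2,0)
Op 8: place WQ@(4,2)
Op 9: remove (2,4)
Per-piece attacks for W:
  WK@(2,0): attacks (2,1) (3,0) (1,0) (3,1) (1,1)
  WQ@(4,2): attacks (4,3) (4,4) (4,1) (4,0) (3,2) (2,2) (1,2) (0,2) (3,3) (2,4) (3,1) (2,0) [ray(-1,-1) blocked at (2,0)]
Union (16 distinct): (0,2) (1,0) (1,1) (1,2) (2,0) (2,1) (2,2) (2,4) (3,0) (3,1) (3,2) (3,3) (4,0) (4,1) (4,3) (4,4)

Answer: 16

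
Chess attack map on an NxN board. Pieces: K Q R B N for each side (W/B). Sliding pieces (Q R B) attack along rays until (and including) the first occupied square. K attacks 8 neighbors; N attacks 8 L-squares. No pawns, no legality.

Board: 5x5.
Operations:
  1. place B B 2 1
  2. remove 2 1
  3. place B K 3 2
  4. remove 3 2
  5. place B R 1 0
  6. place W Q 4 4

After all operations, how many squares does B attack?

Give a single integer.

Op 1: place BB@(2,1)
Op 2: remove (2,1)
Op 3: place BK@(3,2)
Op 4: remove (3,2)
Op 5: place BR@(1,0)
Op 6: place WQ@(4,4)
Per-piece attacks for B:
  BR@(1,0): attacks (1,1) (1,2) (1,3) (1,4) (2,0) (3,0) (4,0) (0,0)
Union (8 distinct): (0,0) (1,1) (1,2) (1,3) (1,4) (2,0) (3,0) (4,0)

Answer: 8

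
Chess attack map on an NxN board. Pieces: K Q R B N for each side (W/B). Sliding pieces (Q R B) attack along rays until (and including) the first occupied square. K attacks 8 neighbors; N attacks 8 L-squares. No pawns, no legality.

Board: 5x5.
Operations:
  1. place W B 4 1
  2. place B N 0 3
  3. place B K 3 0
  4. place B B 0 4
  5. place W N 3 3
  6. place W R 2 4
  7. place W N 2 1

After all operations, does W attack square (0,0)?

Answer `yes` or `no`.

Op 1: place WB@(4,1)
Op 2: place BN@(0,3)
Op 3: place BK@(3,0)
Op 4: place BB@(0,4)
Op 5: place WN@(3,3)
Op 6: place WR@(2,4)
Op 7: place WN@(2,1)
Per-piece attacks for W:
  WN@(2,1): attacks (3,3) (4,2) (1,3) (0,2) (4,0) (0,0)
  WR@(2,4): attacks (2,3) (2,2) (2,1) (3,4) (4,4) (1,4) (0,4) [ray(0,-1) blocked at (2,1); ray(-1,0) blocked at (0,4)]
  WN@(3,3): attacks (1,4) (4,1) (2,1) (1,2)
  WB@(4,1): attacks (3,2) (2,3) (1,4) (3,0) [ray(-1,-1) blocked at (3,0)]
W attacks (0,0): yes

Answer: yes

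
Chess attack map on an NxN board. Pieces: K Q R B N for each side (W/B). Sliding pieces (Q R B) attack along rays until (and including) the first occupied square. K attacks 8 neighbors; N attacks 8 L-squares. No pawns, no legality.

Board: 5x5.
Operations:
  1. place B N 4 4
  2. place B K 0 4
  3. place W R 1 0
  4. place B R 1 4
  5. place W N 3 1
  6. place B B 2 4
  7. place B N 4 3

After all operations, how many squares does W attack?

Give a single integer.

Op 1: place BN@(4,4)
Op 2: place BK@(0,4)
Op 3: place WR@(1,0)
Op 4: place BR@(1,4)
Op 5: place WN@(3,1)
Op 6: place BB@(2,4)
Op 7: place BN@(4,3)
Per-piece attacks for W:
  WR@(1,0): attacks (1,1) (1,2) (1,3) (1,4) (2,0) (3,0) (4,0) (0,0) [ray(0,1) blocked at (1,4)]
  WN@(3,1): attacks (4,3) (2,3) (1,2) (1,0)
Union (11 distinct): (0,0) (1,0) (1,1) (1,2) (1,3) (1,4) (2,0) (2,3) (3,0) (4,0) (4,3)

Answer: 11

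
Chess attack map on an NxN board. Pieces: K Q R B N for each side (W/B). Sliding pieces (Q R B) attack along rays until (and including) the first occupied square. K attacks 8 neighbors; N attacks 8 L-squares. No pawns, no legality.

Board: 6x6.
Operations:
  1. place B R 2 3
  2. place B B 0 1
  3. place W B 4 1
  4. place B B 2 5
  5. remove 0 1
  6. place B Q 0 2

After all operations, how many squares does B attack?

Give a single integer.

Answer: 22

Derivation:
Op 1: place BR@(2,3)
Op 2: place BB@(0,1)
Op 3: place WB@(4,1)
Op 4: place BB@(2,5)
Op 5: remove (0,1)
Op 6: place BQ@(0,2)
Per-piece attacks for B:
  BQ@(0,2): attacks (0,3) (0,4) (0,5) (0,1) (0,0) (1,2) (2,2) (3,2) (4,2) (5,2) (1,3) (2,4) (3,5) (1,1) (2,0)
  BR@(2,3): attacks (2,4) (2,5) (2,2) (2,1) (2,0) (3,3) (4,3) (5,3) (1,3) (0,3) [ray(0,1) blocked at (2,5)]
  BB@(2,5): attacks (3,4) (4,3) (5,2) (1,4) (0,3)
Union (22 distinct): (0,0) (0,1) (0,3) (0,4) (0,5) (1,1) (1,2) (1,3) (1,4) (2,0) (2,1) (2,2) (2,4) (2,5) (3,2) (3,3) (3,4) (3,5) (4,2) (4,3) (5,2) (5,3)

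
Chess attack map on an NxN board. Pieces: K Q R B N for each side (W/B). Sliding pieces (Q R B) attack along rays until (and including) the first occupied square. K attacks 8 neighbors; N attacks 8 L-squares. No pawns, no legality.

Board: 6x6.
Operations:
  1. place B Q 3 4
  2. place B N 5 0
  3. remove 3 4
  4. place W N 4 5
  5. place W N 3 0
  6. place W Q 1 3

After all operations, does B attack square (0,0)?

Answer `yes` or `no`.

Op 1: place BQ@(3,4)
Op 2: place BN@(5,0)
Op 3: remove (3,4)
Op 4: place WN@(4,5)
Op 5: place WN@(3,0)
Op 6: place WQ@(1,3)
Per-piece attacks for B:
  BN@(5,0): attacks (4,2) (3,1)
B attacks (0,0): no

Answer: no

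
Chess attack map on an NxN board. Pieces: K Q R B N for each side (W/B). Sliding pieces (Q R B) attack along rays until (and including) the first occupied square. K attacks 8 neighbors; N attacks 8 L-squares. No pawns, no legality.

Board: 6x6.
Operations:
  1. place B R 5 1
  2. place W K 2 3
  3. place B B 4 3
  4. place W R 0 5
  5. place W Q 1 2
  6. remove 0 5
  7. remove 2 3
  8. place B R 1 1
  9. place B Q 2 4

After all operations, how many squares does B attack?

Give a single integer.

Answer: 28

Derivation:
Op 1: place BR@(5,1)
Op 2: place WK@(2,3)
Op 3: place BB@(4,3)
Op 4: place WR@(0,5)
Op 5: place WQ@(1,2)
Op 6: remove (0,5)
Op 7: remove (2,3)
Op 8: place BR@(1,1)
Op 9: place BQ@(2,4)
Per-piece attacks for B:
  BR@(1,1): attacks (1,2) (1,0) (2,1) (3,1) (4,1) (5,1) (0,1) [ray(0,1) blocked at (1,2); ray(1,0) blocked at (5,1)]
  BQ@(2,4): attacks (2,5) (2,3) (2,2) (2,1) (2,0) (3,4) (4,4) (5,4) (1,4) (0,4) (3,5) (3,3) (4,2) (5,1) (1,5) (1,3) (0,2) [ray(1,-1) blocked at (5,1)]
  BB@(4,3): attacks (5,4) (5,2) (3,4) (2,5) (3,2) (2,1) (1,0)
  BR@(5,1): attacks (5,2) (5,3) (5,4) (5,5) (5,0) (4,1) (3,1) (2,1) (1,1) [ray(-1,0) blocked at (1,1)]
Union (28 distinct): (0,1) (0,2) (0,4) (1,0) (1,1) (1,2) (1,3) (1,4) (1,5) (2,0) (2,1) (2,2) (2,3) (2,5) (3,1) (3,2) (3,3) (3,4) (3,5) (4,1) (4,2) (4,4) (5,0) (5,1) (5,2) (5,3) (5,4) (5,5)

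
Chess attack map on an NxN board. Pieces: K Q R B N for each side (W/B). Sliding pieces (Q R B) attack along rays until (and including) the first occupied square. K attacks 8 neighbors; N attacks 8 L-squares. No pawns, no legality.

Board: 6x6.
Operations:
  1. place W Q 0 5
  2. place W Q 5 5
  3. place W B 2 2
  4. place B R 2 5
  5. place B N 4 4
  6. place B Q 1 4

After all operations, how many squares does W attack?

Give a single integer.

Op 1: place WQ@(0,5)
Op 2: place WQ@(5,5)
Op 3: place WB@(2,2)
Op 4: place BR@(2,5)
Op 5: place BN@(4,4)
Op 6: place BQ@(1,4)
Per-piece attacks for W:
  WQ@(0,5): attacks (0,4) (0,3) (0,2) (0,1) (0,0) (1,5) (2,5) (1,4) [ray(1,0) blocked at (2,5); ray(1,-1) blocked at (1,4)]
  WB@(2,2): attacks (3,3) (4,4) (3,1) (4,0) (1,3) (0,4) (1,1) (0,0) [ray(1,1) blocked at (4,4)]
  WQ@(5,5): attacks (5,4) (5,3) (5,2) (5,1) (5,0) (4,5) (3,5) (2,5) (4,4) [ray(-1,0) blocked at (2,5); ray(-1,-1) blocked at (4,4)]
Union (21 distinct): (0,0) (0,1) (0,2) (0,3) (0,4) (1,1) (1,3) (1,4) (1,5) (2,5) (3,1) (3,3) (3,5) (4,0) (4,4) (4,5) (5,0) (5,1) (5,2) (5,3) (5,4)

Answer: 21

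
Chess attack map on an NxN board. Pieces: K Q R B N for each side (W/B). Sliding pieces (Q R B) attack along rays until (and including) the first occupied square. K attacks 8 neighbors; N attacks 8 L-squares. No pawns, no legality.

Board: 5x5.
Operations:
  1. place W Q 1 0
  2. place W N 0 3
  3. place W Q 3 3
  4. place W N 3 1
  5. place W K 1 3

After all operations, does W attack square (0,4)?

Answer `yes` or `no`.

Op 1: place WQ@(1,0)
Op 2: place WN@(0,3)
Op 3: place WQ@(3,3)
Op 4: place WN@(3,1)
Op 5: place WK@(1,3)
Per-piece attacks for W:
  WN@(0,3): attacks (2,4) (1,1) (2,2)
  WQ@(1,0): attacks (1,1) (1,2) (1,3) (2,0) (3,0) (4,0) (0,0) (2,1) (3,2) (4,3) (0,1) [ray(0,1) blocked at (1,3)]
  WK@(1,3): attacks (1,4) (1,2) (2,3) (0,3) (2,4) (2,2) (0,4) (0,2)
  WN@(3,1): attacks (4,3) (2,3) (1,2) (1,0)
  WQ@(3,3): attacks (3,4) (3,2) (3,1) (4,3) (2,3) (1,3) (4,4) (4,2) (2,4) (2,2) (1,1) (0,0) [ray(0,-1) blocked at (3,1); ray(-1,0) blocked at (1,3)]
W attacks (0,4): yes

Answer: yes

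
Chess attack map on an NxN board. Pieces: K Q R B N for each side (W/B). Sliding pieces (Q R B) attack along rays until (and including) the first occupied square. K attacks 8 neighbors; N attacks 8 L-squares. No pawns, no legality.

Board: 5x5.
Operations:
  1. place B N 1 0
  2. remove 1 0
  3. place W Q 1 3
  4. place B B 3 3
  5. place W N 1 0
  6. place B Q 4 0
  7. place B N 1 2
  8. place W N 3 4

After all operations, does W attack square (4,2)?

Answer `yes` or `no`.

Answer: yes

Derivation:
Op 1: place BN@(1,0)
Op 2: remove (1,0)
Op 3: place WQ@(1,3)
Op 4: place BB@(3,3)
Op 5: place WN@(1,0)
Op 6: place BQ@(4,0)
Op 7: place BN@(1,2)
Op 8: place WN@(3,4)
Per-piece attacks for W:
  WN@(1,0): attacks (2,2) (3,1) (0,2)
  WQ@(1,3): attacks (1,4) (1,2) (2,3) (3,3) (0,3) (2,4) (2,2) (3,1) (4,0) (0,4) (0,2) [ray(0,-1) blocked at (1,2); ray(1,0) blocked at (3,3); ray(1,-1) blocked at (4,0)]
  WN@(3,4): attacks (4,2) (2,2) (1,3)
W attacks (4,2): yes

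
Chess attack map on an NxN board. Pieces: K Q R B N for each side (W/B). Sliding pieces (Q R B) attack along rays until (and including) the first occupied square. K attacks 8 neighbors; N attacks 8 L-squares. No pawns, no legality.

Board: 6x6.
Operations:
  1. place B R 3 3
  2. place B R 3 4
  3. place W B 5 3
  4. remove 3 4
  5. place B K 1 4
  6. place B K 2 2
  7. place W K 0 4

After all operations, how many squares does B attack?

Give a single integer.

Answer: 19

Derivation:
Op 1: place BR@(3,3)
Op 2: place BR@(3,4)
Op 3: place WB@(5,3)
Op 4: remove (3,4)
Op 5: place BK@(1,4)
Op 6: place BK@(2,2)
Op 7: place WK@(0,4)
Per-piece attacks for B:
  BK@(1,4): attacks (1,5) (1,3) (2,4) (0,4) (2,5) (2,3) (0,5) (0,3)
  BK@(2,2): attacks (2,3) (2,1) (3,2) (1,2) (3,3) (3,1) (1,3) (1,1)
  BR@(3,3): attacks (3,4) (3,5) (3,2) (3,1) (3,0) (4,3) (5,3) (2,3) (1,3) (0,3) [ray(1,0) blocked at (5,3)]
Union (19 distinct): (0,3) (0,4) (0,5) (1,1) (1,2) (1,3) (1,5) (2,1) (2,3) (2,4) (2,5) (3,0) (3,1) (3,2) (3,3) (3,4) (3,5) (4,3) (5,3)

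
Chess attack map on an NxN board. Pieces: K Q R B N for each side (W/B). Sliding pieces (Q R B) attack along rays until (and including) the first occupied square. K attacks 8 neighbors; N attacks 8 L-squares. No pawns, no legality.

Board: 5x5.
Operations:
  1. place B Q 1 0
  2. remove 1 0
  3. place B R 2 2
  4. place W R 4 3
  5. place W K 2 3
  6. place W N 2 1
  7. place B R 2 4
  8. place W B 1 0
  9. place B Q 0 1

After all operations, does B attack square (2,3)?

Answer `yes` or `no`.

Answer: yes

Derivation:
Op 1: place BQ@(1,0)
Op 2: remove (1,0)
Op 3: place BR@(2,2)
Op 4: place WR@(4,3)
Op 5: place WK@(2,3)
Op 6: place WN@(2,1)
Op 7: place BR@(2,4)
Op 8: place WB@(1,0)
Op 9: place BQ@(0,1)
Per-piece attacks for B:
  BQ@(0,1): attacks (0,2) (0,3) (0,4) (0,0) (1,1) (2,1) (1,2) (2,3) (1,0) [ray(1,0) blocked at (2,1); ray(1,1) blocked at (2,3); ray(1,-1) blocked at (1,0)]
  BR@(2,2): attacks (2,3) (2,1) (3,2) (4,2) (1,2) (0,2) [ray(0,1) blocked at (2,3); ray(0,-1) blocked at (2,1)]
  BR@(2,4): attacks (2,3) (3,4) (4,4) (1,4) (0,4) [ray(0,-1) blocked at (2,3)]
B attacks (2,3): yes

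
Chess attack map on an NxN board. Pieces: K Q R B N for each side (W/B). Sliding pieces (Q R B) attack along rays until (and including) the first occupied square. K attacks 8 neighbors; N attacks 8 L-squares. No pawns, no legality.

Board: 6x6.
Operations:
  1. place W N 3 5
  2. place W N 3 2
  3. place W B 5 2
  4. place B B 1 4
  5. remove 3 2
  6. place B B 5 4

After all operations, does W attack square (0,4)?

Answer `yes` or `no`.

Answer: no

Derivation:
Op 1: place WN@(3,5)
Op 2: place WN@(3,2)
Op 3: place WB@(5,2)
Op 4: place BB@(1,4)
Op 5: remove (3,2)
Op 6: place BB@(5,4)
Per-piece attacks for W:
  WN@(3,5): attacks (4,3) (5,4) (2,3) (1,4)
  WB@(5,2): attacks (4,3) (3,4) (2,5) (4,1) (3,0)
W attacks (0,4): no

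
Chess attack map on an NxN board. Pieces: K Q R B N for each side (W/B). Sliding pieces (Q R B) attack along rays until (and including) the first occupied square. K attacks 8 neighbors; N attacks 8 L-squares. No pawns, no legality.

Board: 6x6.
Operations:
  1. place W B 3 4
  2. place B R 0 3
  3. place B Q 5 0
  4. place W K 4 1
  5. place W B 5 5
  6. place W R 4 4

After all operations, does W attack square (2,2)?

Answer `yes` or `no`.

Answer: no

Derivation:
Op 1: place WB@(3,4)
Op 2: place BR@(0,3)
Op 3: place BQ@(5,0)
Op 4: place WK@(4,1)
Op 5: place WB@(5,5)
Op 6: place WR@(4,4)
Per-piece attacks for W:
  WB@(3,4): attacks (4,5) (4,3) (5,2) (2,5) (2,3) (1,2) (0,1)
  WK@(4,1): attacks (4,2) (4,0) (5,1) (3,1) (5,2) (5,0) (3,2) (3,0)
  WR@(4,4): attacks (4,5) (4,3) (4,2) (4,1) (5,4) (3,4) [ray(0,-1) blocked at (4,1); ray(-1,0) blocked at (3,4)]
  WB@(5,5): attacks (4,4) [ray(-1,-1) blocked at (4,4)]
W attacks (2,2): no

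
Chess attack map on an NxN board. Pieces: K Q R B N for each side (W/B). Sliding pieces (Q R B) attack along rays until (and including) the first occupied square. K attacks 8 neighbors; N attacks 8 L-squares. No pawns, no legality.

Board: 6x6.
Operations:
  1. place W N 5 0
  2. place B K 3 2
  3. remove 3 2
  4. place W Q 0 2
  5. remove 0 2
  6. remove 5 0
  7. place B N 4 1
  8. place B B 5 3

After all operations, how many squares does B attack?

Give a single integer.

Answer: 8

Derivation:
Op 1: place WN@(5,0)
Op 2: place BK@(3,2)
Op 3: remove (3,2)
Op 4: place WQ@(0,2)
Op 5: remove (0,2)
Op 6: remove (5,0)
Op 7: place BN@(4,1)
Op 8: place BB@(5,3)
Per-piece attacks for B:
  BN@(4,1): attacks (5,3) (3,3) (2,2) (2,0)
  BB@(5,3): attacks (4,4) (3,5) (4,2) (3,1) (2,0)
Union (8 distinct): (2,0) (2,2) (3,1) (3,3) (3,5) (4,2) (4,4) (5,3)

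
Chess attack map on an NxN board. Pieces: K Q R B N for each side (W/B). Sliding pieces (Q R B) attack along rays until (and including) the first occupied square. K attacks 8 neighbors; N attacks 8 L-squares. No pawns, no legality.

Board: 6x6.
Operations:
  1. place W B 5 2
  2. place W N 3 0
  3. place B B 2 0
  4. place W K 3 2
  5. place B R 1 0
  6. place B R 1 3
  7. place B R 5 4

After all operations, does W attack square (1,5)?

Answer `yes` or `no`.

Op 1: place WB@(5,2)
Op 2: place WN@(3,0)
Op 3: place BB@(2,0)
Op 4: place WK@(3,2)
Op 5: place BR@(1,0)
Op 6: place BR@(1,3)
Op 7: place BR@(5,4)
Per-piece attacks for W:
  WN@(3,0): attacks (4,2) (5,1) (2,2) (1,1)
  WK@(3,2): attacks (3,3) (3,1) (4,2) (2,2) (4,3) (4,1) (2,3) (2,1)
  WB@(5,2): attacks (4,3) (3,4) (2,5) (4,1) (3,0) [ray(-1,-1) blocked at (3,0)]
W attacks (1,5): no

Answer: no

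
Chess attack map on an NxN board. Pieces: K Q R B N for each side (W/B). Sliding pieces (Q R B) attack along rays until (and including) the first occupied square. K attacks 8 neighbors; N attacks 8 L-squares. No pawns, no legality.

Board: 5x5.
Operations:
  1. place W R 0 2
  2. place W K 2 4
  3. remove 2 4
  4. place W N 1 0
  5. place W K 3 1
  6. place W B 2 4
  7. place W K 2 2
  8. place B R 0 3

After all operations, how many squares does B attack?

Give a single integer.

Op 1: place WR@(0,2)
Op 2: place WK@(2,4)
Op 3: remove (2,4)
Op 4: place WN@(1,0)
Op 5: place WK@(3,1)
Op 6: place WB@(2,4)
Op 7: place WK@(2,2)
Op 8: place BR@(0,3)
Per-piece attacks for B:
  BR@(0,3): attacks (0,4) (0,2) (1,3) (2,3) (3,3) (4,3) [ray(0,-1) blocked at (0,2)]
Union (6 distinct): (0,2) (0,4) (1,3) (2,3) (3,3) (4,3)

Answer: 6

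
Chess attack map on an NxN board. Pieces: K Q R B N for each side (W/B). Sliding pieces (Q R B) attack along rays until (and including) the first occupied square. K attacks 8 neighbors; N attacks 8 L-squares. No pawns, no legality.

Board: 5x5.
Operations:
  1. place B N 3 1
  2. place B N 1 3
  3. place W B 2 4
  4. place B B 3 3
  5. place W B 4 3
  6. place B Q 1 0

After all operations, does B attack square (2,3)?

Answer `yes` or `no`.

Answer: yes

Derivation:
Op 1: place BN@(3,1)
Op 2: place BN@(1,3)
Op 3: place WB@(2,4)
Op 4: place BB@(3,3)
Op 5: place WB@(4,3)
Op 6: place BQ@(1,0)
Per-piece attacks for B:
  BQ@(1,0): attacks (1,1) (1,2) (1,3) (2,0) (3,0) (4,0) (0,0) (2,1) (3,2) (4,3) (0,1) [ray(0,1) blocked at (1,3); ray(1,1) blocked at (4,3)]
  BN@(1,3): attacks (3,4) (2,1) (3,2) (0,1)
  BN@(3,1): attacks (4,3) (2,3) (1,2) (1,0)
  BB@(3,3): attacks (4,4) (4,2) (2,4) (2,2) (1,1) (0,0) [ray(-1,1) blocked at (2,4)]
B attacks (2,3): yes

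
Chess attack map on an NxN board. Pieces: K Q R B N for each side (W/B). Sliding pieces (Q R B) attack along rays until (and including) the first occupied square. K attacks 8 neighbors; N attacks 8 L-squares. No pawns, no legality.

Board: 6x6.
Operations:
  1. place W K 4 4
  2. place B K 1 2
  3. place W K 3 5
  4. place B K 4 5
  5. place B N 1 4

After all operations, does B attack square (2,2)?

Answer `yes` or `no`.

Op 1: place WK@(4,4)
Op 2: place BK@(1,2)
Op 3: place WK@(3,5)
Op 4: place BK@(4,5)
Op 5: place BN@(1,4)
Per-piece attacks for B:
  BK@(1,2): attacks (1,3) (1,1) (2,2) (0,2) (2,3) (2,1) (0,3) (0,1)
  BN@(1,4): attacks (3,5) (2,2) (3,3) (0,2)
  BK@(4,5): attacks (4,4) (5,5) (3,5) (5,4) (3,4)
B attacks (2,2): yes

Answer: yes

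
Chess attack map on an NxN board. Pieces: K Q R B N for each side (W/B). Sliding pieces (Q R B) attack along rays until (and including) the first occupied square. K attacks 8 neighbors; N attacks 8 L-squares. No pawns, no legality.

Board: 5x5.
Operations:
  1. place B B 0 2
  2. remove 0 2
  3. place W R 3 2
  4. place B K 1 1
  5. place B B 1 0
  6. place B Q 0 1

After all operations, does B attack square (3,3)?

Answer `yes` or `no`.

Answer: no

Derivation:
Op 1: place BB@(0,2)
Op 2: remove (0,2)
Op 3: place WR@(3,2)
Op 4: place BK@(1,1)
Op 5: place BB@(1,0)
Op 6: place BQ@(0,1)
Per-piece attacks for B:
  BQ@(0,1): attacks (0,2) (0,3) (0,4) (0,0) (1,1) (1,2) (2,3) (3,4) (1,0) [ray(1,0) blocked at (1,1); ray(1,-1) blocked at (1,0)]
  BB@(1,0): attacks (2,1) (3,2) (0,1) [ray(1,1) blocked at (3,2); ray(-1,1) blocked at (0,1)]
  BK@(1,1): attacks (1,2) (1,0) (2,1) (0,1) (2,2) (2,0) (0,2) (0,0)
B attacks (3,3): no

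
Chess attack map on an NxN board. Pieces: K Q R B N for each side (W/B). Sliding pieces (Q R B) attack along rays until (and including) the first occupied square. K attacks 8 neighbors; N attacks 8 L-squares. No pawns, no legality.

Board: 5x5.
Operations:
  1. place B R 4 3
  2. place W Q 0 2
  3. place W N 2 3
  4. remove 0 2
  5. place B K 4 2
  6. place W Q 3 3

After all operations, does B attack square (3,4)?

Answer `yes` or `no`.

Op 1: place BR@(4,3)
Op 2: place WQ@(0,2)
Op 3: place WN@(2,3)
Op 4: remove (0,2)
Op 5: place BK@(4,2)
Op 6: place WQ@(3,3)
Per-piece attacks for B:
  BK@(4,2): attacks (4,3) (4,1) (3,2) (3,3) (3,1)
  BR@(4,3): attacks (4,4) (4,2) (3,3) [ray(0,-1) blocked at (4,2); ray(-1,0) blocked at (3,3)]
B attacks (3,4): no

Answer: no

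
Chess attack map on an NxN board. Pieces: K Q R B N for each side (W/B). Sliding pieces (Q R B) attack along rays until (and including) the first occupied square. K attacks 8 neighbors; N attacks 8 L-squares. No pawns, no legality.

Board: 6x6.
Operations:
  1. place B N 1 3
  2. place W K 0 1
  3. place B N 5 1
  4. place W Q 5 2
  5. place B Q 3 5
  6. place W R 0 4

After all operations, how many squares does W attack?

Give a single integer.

Op 1: place BN@(1,3)
Op 2: place WK@(0,1)
Op 3: place BN@(5,1)
Op 4: place WQ@(5,2)
Op 5: place BQ@(3,5)
Op 6: place WR@(0,4)
Per-piece attacks for W:
  WK@(0,1): attacks (0,2) (0,0) (1,1) (1,2) (1,0)
  WR@(0,4): attacks (0,5) (0,3) (0,2) (0,1) (1,4) (2,4) (3,4) (4,4) (5,4) [ray(0,-1) blocked at (0,1)]
  WQ@(5,2): attacks (5,3) (5,4) (5,5) (5,1) (4,2) (3,2) (2,2) (1,2) (0,2) (4,3) (3,4) (2,5) (4,1) (3,0) [ray(0,-1) blocked at (5,1)]
Union (23 distinct): (0,0) (0,1) (0,2) (0,3) (0,5) (1,0) (1,1) (1,2) (1,4) (2,2) (2,4) (2,5) (3,0) (3,2) (3,4) (4,1) (4,2) (4,3) (4,4) (5,1) (5,3) (5,4) (5,5)

Answer: 23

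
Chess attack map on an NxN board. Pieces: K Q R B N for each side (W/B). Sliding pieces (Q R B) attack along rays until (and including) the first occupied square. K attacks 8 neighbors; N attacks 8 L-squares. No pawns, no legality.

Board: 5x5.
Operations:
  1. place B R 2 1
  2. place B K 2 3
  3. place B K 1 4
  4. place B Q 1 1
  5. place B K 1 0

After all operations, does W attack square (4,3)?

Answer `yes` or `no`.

Answer: no

Derivation:
Op 1: place BR@(2,1)
Op 2: place BK@(2,3)
Op 3: place BK@(1,4)
Op 4: place BQ@(1,1)
Op 5: place BK@(1,0)
Per-piece attacks for W:
W attacks (4,3): no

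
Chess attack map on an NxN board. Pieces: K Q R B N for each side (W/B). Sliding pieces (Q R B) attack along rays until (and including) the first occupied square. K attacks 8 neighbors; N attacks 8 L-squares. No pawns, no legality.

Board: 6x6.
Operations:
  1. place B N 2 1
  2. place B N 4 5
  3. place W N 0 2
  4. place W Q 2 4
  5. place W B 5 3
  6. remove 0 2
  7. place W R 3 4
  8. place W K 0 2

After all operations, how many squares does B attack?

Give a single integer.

Op 1: place BN@(2,1)
Op 2: place BN@(4,5)
Op 3: place WN@(0,2)
Op 4: place WQ@(2,4)
Op 5: place WB@(5,3)
Op 6: remove (0,2)
Op 7: place WR@(3,4)
Op 8: place WK@(0,2)
Per-piece attacks for B:
  BN@(2,1): attacks (3,3) (4,2) (1,3) (0,2) (4,0) (0,0)
  BN@(4,5): attacks (5,3) (3,3) (2,4)
Union (8 distinct): (0,0) (0,2) (1,3) (2,4) (3,3) (4,0) (4,2) (5,3)

Answer: 8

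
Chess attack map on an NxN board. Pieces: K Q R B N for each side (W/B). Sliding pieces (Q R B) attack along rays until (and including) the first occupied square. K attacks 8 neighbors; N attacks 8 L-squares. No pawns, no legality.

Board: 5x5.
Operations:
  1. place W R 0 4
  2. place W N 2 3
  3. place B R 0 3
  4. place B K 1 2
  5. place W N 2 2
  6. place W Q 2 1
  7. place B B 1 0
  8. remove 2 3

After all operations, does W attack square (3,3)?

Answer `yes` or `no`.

Answer: no

Derivation:
Op 1: place WR@(0,4)
Op 2: place WN@(2,3)
Op 3: place BR@(0,3)
Op 4: place BK@(1,2)
Op 5: place WN@(2,2)
Op 6: place WQ@(2,1)
Op 7: place BB@(1,0)
Op 8: remove (2,3)
Per-piece attacks for W:
  WR@(0,4): attacks (0,3) (1,4) (2,4) (3,4) (4,4) [ray(0,-1) blocked at (0,3)]
  WQ@(2,1): attacks (2,2) (2,0) (3,1) (4,1) (1,1) (0,1) (3,2) (4,3) (3,0) (1,2) (1,0) [ray(0,1) blocked at (2,2); ray(-1,1) blocked at (1,2); ray(-1,-1) blocked at (1,0)]
  WN@(2,2): attacks (3,4) (4,3) (1,4) (0,3) (3,0) (4,1) (1,0) (0,1)
W attacks (3,3): no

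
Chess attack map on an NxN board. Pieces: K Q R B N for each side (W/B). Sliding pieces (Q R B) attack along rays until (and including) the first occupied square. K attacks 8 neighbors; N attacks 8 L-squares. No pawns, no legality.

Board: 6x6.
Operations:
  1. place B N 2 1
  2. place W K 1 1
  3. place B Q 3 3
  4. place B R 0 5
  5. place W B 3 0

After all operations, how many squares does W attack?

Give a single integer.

Answer: 10

Derivation:
Op 1: place BN@(2,1)
Op 2: place WK@(1,1)
Op 3: place BQ@(3,3)
Op 4: place BR@(0,5)
Op 5: place WB@(3,0)
Per-piece attacks for W:
  WK@(1,1): attacks (1,2) (1,0) (2,1) (0,1) (2,2) (2,0) (0,2) (0,0)
  WB@(3,0): attacks (4,1) (5,2) (2,1) [ray(-1,1) blocked at (2,1)]
Union (10 distinct): (0,0) (0,1) (0,2) (1,0) (1,2) (2,0) (2,1) (2,2) (4,1) (5,2)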